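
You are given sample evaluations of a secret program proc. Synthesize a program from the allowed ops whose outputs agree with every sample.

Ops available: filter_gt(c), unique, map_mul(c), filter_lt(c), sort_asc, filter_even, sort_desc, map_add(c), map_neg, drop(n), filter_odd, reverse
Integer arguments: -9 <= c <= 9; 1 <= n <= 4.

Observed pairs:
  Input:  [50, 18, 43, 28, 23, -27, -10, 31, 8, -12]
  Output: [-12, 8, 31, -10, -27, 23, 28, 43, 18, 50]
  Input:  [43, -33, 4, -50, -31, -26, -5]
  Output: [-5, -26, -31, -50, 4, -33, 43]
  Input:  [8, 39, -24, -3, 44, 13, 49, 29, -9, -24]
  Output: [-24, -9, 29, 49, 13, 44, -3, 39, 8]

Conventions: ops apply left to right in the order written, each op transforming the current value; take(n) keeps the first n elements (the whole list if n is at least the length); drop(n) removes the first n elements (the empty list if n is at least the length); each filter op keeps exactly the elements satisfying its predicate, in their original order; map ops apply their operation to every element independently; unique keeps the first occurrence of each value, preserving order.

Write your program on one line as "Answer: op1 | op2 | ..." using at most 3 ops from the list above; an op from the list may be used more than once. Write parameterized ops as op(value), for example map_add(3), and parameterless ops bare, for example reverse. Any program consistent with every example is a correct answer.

reverse | unique

Check, running the answer program on each example:
  [50, 18, 43, 28, 23, -27, -10, 31, 8, -12] -> [-12, 8, 31, -10, -27, 23, 28, 43, 18, 50] -> [-12, 8, 31, -10, -27, 23, 28, 43, 18, 50]
  [43, -33, 4, -50, -31, -26, -5] -> [-5, -26, -31, -50, 4, -33, 43] -> [-5, -26, -31, -50, 4, -33, 43]
  [8, 39, -24, -3, 44, 13, 49, 29, -9, -24] -> [-24, -9, 29, 49, 13, 44, -3, -24, 39, 8] -> [-24, -9, 29, 49, 13, 44, -3, 39, 8]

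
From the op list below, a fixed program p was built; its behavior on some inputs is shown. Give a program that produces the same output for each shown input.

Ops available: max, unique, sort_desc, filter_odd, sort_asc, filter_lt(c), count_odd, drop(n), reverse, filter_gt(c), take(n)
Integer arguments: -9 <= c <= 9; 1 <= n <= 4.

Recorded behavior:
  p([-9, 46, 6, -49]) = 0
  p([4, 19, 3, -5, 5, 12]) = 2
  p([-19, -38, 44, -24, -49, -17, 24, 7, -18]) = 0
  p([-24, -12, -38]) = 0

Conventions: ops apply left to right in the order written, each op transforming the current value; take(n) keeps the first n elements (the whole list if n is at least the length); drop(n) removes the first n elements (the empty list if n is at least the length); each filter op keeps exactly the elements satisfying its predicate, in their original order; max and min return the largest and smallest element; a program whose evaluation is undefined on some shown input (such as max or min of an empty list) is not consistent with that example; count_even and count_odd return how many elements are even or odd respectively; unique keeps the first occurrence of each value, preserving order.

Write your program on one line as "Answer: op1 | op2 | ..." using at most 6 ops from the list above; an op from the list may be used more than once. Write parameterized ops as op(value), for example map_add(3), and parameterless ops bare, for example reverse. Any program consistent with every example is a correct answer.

take(3) | reverse | take(2) | sort_desc | sort_asc | count_odd

Check, running the answer program on each example:
  [-9, 46, 6, -49] -> [-9, 46, 6] -> [6, 46, -9] -> [6, 46] -> [46, 6] -> [6, 46] -> 0
  [4, 19, 3, -5, 5, 12] -> [4, 19, 3] -> [3, 19, 4] -> [3, 19] -> [19, 3] -> [3, 19] -> 2
  [-19, -38, 44, -24, -49, -17, 24, 7, -18] -> [-19, -38, 44] -> [44, -38, -19] -> [44, -38] -> [44, -38] -> [-38, 44] -> 0
  [-24, -12, -38] -> [-24, -12, -38] -> [-38, -12, -24] -> [-38, -12] -> [-12, -38] -> [-38, -12] -> 0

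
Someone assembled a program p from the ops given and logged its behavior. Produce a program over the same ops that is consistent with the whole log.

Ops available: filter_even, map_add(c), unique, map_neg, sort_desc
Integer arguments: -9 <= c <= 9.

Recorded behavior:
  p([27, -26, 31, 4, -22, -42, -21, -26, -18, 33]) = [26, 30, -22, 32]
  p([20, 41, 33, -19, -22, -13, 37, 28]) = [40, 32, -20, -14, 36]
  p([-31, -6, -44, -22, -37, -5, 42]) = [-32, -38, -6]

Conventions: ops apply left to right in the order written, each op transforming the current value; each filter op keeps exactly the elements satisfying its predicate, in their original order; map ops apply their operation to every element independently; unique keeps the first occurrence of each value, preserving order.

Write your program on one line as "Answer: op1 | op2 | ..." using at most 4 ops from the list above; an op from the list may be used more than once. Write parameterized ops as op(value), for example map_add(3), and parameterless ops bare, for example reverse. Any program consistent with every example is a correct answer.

unique | map_add(-3) | filter_even | map_add(2)

Check, running the answer program on each example:
  [27, -26, 31, 4, -22, -42, -21, -26, -18, 33] -> [27, -26, 31, 4, -22, -42, -21, -18, 33] -> [24, -29, 28, 1, -25, -45, -24, -21, 30] -> [24, 28, -24, 30] -> [26, 30, -22, 32]
  [20, 41, 33, -19, -22, -13, 37, 28] -> [20, 41, 33, -19, -22, -13, 37, 28] -> [17, 38, 30, -22, -25, -16, 34, 25] -> [38, 30, -22, -16, 34] -> [40, 32, -20, -14, 36]
  [-31, -6, -44, -22, -37, -5, 42] -> [-31, -6, -44, -22, -37, -5, 42] -> [-34, -9, -47, -25, -40, -8, 39] -> [-34, -40, -8] -> [-32, -38, -6]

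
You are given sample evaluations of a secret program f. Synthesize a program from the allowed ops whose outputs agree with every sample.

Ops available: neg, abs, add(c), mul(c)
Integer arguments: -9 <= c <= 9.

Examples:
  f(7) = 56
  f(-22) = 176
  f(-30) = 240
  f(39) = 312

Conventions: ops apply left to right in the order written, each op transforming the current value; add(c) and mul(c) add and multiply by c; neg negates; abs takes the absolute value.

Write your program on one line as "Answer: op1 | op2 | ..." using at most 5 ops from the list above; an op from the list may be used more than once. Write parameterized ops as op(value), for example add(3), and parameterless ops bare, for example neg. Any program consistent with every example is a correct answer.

neg | mul(-8) | neg | abs

Check, running the answer program on each example:
  7 -> -7 -> 56 -> -56 -> 56
  -22 -> 22 -> -176 -> 176 -> 176
  -30 -> 30 -> -240 -> 240 -> 240
  39 -> -39 -> 312 -> -312 -> 312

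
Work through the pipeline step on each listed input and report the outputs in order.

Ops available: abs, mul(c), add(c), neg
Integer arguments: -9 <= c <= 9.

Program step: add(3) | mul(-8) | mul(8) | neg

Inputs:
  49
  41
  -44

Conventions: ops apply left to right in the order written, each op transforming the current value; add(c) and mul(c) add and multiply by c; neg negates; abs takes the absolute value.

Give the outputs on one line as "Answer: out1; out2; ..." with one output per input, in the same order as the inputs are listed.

3328; 2816; -2624

Execution, op by op:
  49 -> 52 -> -416 -> -3328 -> 3328
  41 -> 44 -> -352 -> -2816 -> 2816
  -44 -> -41 -> 328 -> 2624 -> -2624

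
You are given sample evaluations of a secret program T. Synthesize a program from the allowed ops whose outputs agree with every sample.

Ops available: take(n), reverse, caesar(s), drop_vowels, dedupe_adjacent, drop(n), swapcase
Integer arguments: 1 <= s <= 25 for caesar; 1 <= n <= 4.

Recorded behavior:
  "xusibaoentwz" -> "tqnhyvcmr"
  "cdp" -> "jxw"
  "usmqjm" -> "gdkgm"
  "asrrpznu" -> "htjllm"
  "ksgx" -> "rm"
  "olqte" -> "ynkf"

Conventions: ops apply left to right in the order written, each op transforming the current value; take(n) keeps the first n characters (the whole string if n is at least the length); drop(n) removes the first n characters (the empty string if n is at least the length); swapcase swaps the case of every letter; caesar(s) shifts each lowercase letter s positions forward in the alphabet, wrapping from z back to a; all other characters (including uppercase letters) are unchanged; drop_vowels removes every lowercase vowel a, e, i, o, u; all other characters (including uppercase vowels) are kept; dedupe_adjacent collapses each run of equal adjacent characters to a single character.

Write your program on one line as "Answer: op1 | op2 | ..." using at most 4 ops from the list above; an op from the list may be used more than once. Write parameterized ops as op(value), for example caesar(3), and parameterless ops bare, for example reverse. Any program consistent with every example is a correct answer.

caesar(20) | reverse | drop_vowels

Check, running the answer program on each example:
  "xusibaoentwz" -> "romcvuiyhnqt" -> "tqnhyiuvcmor" -> "tqnhyvcmr"
  "cdp" -> "wxj" -> "jxw" -> "jxw"
  "usmqjm" -> "omgkdg" -> "gdkgmo" -> "gdkgm"
  "asrrpznu" -> "umlljtho" -> "ohtjllmu" -> "htjllm"
  "ksgx" -> "emar" -> "rame" -> "rm"
  "olqte" -> "ifkny" -> "ynkfi" -> "ynkf"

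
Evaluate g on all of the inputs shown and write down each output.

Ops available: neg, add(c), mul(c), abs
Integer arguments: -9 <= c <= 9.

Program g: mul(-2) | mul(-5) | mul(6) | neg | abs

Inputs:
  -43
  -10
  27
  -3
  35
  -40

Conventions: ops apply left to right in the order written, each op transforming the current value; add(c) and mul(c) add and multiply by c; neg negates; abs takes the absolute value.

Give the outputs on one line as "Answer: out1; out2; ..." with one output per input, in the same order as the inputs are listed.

2580; 600; 1620; 180; 2100; 2400

Execution, op by op:
  -43 -> 86 -> -430 -> -2580 -> 2580 -> 2580
  -10 -> 20 -> -100 -> -600 -> 600 -> 600
  27 -> -54 -> 270 -> 1620 -> -1620 -> 1620
  -3 -> 6 -> -30 -> -180 -> 180 -> 180
  35 -> -70 -> 350 -> 2100 -> -2100 -> 2100
  -40 -> 80 -> -400 -> -2400 -> 2400 -> 2400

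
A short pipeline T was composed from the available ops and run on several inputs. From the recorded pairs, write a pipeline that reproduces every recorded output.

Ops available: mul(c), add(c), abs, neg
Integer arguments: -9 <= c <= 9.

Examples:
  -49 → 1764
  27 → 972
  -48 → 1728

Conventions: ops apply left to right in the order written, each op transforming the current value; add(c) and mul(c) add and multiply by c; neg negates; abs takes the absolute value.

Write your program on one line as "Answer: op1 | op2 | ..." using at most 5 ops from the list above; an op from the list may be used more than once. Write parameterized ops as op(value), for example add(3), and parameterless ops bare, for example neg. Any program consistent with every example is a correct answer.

mul(-9) | neg | abs | mul(4)

Check, running the answer program on each example:
  -49 -> 441 -> -441 -> 441 -> 1764
  27 -> -243 -> 243 -> 243 -> 972
  -48 -> 432 -> -432 -> 432 -> 1728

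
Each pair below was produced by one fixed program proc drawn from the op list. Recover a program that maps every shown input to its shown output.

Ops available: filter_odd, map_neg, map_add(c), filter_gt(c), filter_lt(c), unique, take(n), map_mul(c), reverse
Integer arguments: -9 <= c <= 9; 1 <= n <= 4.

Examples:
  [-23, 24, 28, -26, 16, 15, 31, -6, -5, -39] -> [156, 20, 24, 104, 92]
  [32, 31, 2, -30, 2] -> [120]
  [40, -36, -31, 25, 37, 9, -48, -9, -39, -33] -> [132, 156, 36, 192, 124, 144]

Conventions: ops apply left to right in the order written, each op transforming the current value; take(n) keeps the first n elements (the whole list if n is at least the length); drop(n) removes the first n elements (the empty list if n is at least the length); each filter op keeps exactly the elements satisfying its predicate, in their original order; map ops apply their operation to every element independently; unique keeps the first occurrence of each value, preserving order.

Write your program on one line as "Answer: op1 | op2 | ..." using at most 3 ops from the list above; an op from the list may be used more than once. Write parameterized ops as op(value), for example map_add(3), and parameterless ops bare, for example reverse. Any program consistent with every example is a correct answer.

filter_lt(2) | map_mul(-4) | reverse

Check, running the answer program on each example:
  [-23, 24, 28, -26, 16, 15, 31, -6, -5, -39] -> [-23, -26, -6, -5, -39] -> [92, 104, 24, 20, 156] -> [156, 20, 24, 104, 92]
  [32, 31, 2, -30, 2] -> [-30] -> [120] -> [120]
  [40, -36, -31, 25, 37, 9, -48, -9, -39, -33] -> [-36, -31, -48, -9, -39, -33] -> [144, 124, 192, 36, 156, 132] -> [132, 156, 36, 192, 124, 144]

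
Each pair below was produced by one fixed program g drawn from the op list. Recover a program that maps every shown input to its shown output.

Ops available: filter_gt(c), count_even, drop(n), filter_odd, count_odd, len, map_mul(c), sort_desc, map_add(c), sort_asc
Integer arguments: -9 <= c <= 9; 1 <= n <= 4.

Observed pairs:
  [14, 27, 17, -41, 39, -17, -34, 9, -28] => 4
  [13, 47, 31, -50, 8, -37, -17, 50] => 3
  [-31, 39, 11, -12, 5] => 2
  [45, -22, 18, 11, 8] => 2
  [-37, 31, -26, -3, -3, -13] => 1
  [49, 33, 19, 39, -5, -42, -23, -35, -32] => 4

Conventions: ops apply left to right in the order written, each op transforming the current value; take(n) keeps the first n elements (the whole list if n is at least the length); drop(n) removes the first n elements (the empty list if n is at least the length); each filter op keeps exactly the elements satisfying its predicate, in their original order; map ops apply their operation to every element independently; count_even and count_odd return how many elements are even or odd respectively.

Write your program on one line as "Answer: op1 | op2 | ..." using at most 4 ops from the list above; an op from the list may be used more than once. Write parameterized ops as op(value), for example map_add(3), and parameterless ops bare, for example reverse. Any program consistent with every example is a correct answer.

filter_odd | sort_desc | filter_gt(5) | len

Check, running the answer program on each example:
  [14, 27, 17, -41, 39, -17, -34, 9, -28] -> [27, 17, -41, 39, -17, 9] -> [39, 27, 17, 9, -17, -41] -> [39, 27, 17, 9] -> 4
  [13, 47, 31, -50, 8, -37, -17, 50] -> [13, 47, 31, -37, -17] -> [47, 31, 13, -17, -37] -> [47, 31, 13] -> 3
  [-31, 39, 11, -12, 5] -> [-31, 39, 11, 5] -> [39, 11, 5, -31] -> [39, 11] -> 2
  [45, -22, 18, 11, 8] -> [45, 11] -> [45, 11] -> [45, 11] -> 2
  [-37, 31, -26, -3, -3, -13] -> [-37, 31, -3, -3, -13] -> [31, -3, -3, -13, -37] -> [31] -> 1
  [49, 33, 19, 39, -5, -42, -23, -35, -32] -> [49, 33, 19, 39, -5, -23, -35] -> [49, 39, 33, 19, -5, -23, -35] -> [49, 39, 33, 19] -> 4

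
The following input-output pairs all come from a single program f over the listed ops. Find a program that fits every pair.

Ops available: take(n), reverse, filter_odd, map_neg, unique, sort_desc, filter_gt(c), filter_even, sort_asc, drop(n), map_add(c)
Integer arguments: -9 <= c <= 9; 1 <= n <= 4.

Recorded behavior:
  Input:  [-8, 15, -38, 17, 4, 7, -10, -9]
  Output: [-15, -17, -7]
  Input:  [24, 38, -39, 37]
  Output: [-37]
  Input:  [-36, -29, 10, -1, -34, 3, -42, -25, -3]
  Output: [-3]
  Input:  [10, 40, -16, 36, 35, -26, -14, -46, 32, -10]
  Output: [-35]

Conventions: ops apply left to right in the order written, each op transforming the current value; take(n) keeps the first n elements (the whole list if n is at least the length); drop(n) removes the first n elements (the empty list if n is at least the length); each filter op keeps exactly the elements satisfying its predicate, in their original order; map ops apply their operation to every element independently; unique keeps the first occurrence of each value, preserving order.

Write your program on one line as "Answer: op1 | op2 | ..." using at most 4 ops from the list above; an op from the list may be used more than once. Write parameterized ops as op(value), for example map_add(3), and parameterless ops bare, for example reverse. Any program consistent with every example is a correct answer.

filter_gt(-6) | filter_gt(-1) | map_neg | filter_odd

Check, running the answer program on each example:
  [-8, 15, -38, 17, 4, 7, -10, -9] -> [15, 17, 4, 7] -> [15, 17, 4, 7] -> [-15, -17, -4, -7] -> [-15, -17, -7]
  [24, 38, -39, 37] -> [24, 38, 37] -> [24, 38, 37] -> [-24, -38, -37] -> [-37]
  [-36, -29, 10, -1, -34, 3, -42, -25, -3] -> [10, -1, 3, -3] -> [10, 3] -> [-10, -3] -> [-3]
  [10, 40, -16, 36, 35, -26, -14, -46, 32, -10] -> [10, 40, 36, 35, 32] -> [10, 40, 36, 35, 32] -> [-10, -40, -36, -35, -32] -> [-35]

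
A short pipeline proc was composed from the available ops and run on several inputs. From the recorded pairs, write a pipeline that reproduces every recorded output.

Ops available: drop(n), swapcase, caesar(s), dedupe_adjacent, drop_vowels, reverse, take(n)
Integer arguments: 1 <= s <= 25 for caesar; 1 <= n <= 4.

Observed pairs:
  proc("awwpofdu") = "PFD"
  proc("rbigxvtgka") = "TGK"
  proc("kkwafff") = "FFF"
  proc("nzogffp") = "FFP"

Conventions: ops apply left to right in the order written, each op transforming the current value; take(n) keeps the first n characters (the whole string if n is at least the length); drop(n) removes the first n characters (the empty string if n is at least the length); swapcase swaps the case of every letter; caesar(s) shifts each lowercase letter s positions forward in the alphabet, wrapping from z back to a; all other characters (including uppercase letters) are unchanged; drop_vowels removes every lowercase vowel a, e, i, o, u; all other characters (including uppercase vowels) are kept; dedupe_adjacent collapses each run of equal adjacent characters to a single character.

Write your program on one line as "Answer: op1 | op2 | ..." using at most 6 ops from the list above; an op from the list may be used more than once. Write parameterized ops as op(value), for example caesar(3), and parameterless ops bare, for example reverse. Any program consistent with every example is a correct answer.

drop(2) | drop_vowels | swapcase | reverse | take(3) | reverse

Check, running the answer program on each example:
  "awwpofdu" -> "wpofdu" -> "wpfd" -> "WPFD" -> "DFPW" -> "DFP" -> "PFD"
  "rbigxvtgka" -> "igxvtgka" -> "gxvtgk" -> "GXVTGK" -> "KGTVXG" -> "KGT" -> "TGK"
  "kkwafff" -> "wafff" -> "wfff" -> "WFFF" -> "FFFW" -> "FFF" -> "FFF"
  "nzogffp" -> "ogffp" -> "gffp" -> "GFFP" -> "PFFG" -> "PFF" -> "FFP"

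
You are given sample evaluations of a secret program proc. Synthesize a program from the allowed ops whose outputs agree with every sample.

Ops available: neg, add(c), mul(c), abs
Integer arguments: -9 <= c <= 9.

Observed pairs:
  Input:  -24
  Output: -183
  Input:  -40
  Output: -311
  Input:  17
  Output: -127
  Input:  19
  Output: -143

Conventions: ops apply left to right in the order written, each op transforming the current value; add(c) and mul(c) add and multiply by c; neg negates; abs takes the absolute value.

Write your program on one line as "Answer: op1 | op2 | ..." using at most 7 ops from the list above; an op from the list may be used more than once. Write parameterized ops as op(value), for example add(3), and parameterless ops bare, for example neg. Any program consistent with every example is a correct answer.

neg | mul(8) | neg | abs | neg | add(9)

Check, running the answer program on each example:
  -24 -> 24 -> 192 -> -192 -> 192 -> -192 -> -183
  -40 -> 40 -> 320 -> -320 -> 320 -> -320 -> -311
  17 -> -17 -> -136 -> 136 -> 136 -> -136 -> -127
  19 -> -19 -> -152 -> 152 -> 152 -> -152 -> -143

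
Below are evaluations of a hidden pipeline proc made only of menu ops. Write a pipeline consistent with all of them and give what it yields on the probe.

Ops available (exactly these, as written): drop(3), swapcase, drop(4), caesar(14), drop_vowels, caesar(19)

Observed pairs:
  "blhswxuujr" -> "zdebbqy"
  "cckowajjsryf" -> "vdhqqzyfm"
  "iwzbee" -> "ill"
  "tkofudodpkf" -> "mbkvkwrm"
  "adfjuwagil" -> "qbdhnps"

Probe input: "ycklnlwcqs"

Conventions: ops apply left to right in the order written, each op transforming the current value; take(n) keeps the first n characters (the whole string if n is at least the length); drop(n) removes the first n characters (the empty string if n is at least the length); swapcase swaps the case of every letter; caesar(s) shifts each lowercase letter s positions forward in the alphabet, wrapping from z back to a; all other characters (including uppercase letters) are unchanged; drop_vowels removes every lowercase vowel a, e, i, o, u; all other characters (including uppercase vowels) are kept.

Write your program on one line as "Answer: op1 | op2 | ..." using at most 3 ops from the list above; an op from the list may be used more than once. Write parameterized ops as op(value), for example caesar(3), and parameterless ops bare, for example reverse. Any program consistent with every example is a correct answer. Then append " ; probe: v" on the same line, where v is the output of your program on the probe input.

caesar(14) | caesar(19) | drop(3) ; probe: "susdjxz"

Check, running the answer program on each example:
  "blhswxuujr" -> "pzvgkliixf" -> "isozdebbqy" -> "zdebbqy"
  "cckowajjsryf" -> "qqyckoxxgfmt" -> "jjrvdhqqzyfm" -> "vdhqqzyfm"
  "iwzbee" -> "wknpss" -> "pdgill" -> "ill"
  "tkofudodpkf" -> "hyctircrdyt" -> "arvmbkvkwrm" -> "mbkvkwrm"
  "adfjuwagil" -> "ortxikouwz" -> "hkmqbdhnps" -> "qbdhnps"
  probe: "ycklnlwcqs" -> "mqyzbzkqeg" -> "fjrsusdjxz" -> "susdjxz"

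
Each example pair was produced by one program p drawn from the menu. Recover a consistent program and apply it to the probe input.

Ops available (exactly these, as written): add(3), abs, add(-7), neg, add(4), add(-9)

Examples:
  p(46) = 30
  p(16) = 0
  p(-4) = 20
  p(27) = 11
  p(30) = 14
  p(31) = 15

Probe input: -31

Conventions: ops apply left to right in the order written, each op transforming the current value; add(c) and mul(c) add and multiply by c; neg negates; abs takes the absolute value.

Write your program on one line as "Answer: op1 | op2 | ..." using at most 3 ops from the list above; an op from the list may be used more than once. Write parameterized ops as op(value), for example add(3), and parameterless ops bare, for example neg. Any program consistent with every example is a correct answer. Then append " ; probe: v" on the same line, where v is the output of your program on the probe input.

add(-7) | add(-9) | abs ; probe: 47

Check, running the answer program on each example:
  46 -> 39 -> 30 -> 30
  16 -> 9 -> 0 -> 0
  -4 -> -11 -> -20 -> 20
  27 -> 20 -> 11 -> 11
  30 -> 23 -> 14 -> 14
  31 -> 24 -> 15 -> 15
  probe: -31 -> -38 -> -47 -> 47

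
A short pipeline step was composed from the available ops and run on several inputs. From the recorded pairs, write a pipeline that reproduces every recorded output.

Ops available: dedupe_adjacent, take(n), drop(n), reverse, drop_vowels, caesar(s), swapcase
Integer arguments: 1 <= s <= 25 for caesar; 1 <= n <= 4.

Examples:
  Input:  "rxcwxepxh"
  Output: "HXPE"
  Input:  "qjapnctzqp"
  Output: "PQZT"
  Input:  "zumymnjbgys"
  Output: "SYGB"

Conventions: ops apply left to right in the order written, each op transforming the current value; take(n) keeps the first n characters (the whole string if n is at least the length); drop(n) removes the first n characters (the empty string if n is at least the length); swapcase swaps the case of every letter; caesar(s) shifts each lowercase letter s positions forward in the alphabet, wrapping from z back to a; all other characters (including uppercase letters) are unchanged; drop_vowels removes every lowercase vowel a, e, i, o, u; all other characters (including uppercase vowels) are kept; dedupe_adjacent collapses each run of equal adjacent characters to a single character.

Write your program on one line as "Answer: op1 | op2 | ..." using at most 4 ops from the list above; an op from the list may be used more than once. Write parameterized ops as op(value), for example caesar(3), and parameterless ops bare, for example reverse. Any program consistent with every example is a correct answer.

swapcase | reverse | take(4)

Check, running the answer program on each example:
  "rxcwxepxh" -> "RXCWXEPXH" -> "HXPEXWCXR" -> "HXPE"
  "qjapnctzqp" -> "QJAPNCTZQP" -> "PQZTCNPAJQ" -> "PQZT"
  "zumymnjbgys" -> "ZUMYMNJBGYS" -> "SYGBJNMYMUZ" -> "SYGB"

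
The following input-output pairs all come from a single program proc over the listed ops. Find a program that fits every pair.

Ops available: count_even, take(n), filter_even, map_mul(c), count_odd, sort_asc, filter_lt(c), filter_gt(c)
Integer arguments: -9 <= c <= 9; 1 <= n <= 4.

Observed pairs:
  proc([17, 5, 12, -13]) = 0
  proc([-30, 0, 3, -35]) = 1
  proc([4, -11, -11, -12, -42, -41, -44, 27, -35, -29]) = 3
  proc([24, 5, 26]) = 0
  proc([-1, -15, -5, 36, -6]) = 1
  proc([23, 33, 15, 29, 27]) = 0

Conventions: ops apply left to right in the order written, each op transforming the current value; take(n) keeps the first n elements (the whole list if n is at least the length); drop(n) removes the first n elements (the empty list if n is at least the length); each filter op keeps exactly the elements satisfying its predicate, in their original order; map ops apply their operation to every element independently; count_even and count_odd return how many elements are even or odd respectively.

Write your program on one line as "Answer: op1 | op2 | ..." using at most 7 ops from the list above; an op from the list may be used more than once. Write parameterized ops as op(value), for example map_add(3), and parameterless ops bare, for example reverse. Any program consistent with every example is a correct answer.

filter_even | filter_lt(-1) | sort_asc | map_mul(-7) | sort_asc | count_even

Check, running the answer program on each example:
  [17, 5, 12, -13] -> [12] -> [] -> [] -> [] -> [] -> 0
  [-30, 0, 3, -35] -> [-30, 0] -> [-30] -> [-30] -> [210] -> [210] -> 1
  [4, -11, -11, -12, -42, -41, -44, 27, -35, -29] -> [4, -12, -42, -44] -> [-12, -42, -44] -> [-44, -42, -12] -> [308, 294, 84] -> [84, 294, 308] -> 3
  [24, 5, 26] -> [24, 26] -> [] -> [] -> [] -> [] -> 0
  [-1, -15, -5, 36, -6] -> [36, -6] -> [-6] -> [-6] -> [42] -> [42] -> 1
  [23, 33, 15, 29, 27] -> [] -> [] -> [] -> [] -> [] -> 0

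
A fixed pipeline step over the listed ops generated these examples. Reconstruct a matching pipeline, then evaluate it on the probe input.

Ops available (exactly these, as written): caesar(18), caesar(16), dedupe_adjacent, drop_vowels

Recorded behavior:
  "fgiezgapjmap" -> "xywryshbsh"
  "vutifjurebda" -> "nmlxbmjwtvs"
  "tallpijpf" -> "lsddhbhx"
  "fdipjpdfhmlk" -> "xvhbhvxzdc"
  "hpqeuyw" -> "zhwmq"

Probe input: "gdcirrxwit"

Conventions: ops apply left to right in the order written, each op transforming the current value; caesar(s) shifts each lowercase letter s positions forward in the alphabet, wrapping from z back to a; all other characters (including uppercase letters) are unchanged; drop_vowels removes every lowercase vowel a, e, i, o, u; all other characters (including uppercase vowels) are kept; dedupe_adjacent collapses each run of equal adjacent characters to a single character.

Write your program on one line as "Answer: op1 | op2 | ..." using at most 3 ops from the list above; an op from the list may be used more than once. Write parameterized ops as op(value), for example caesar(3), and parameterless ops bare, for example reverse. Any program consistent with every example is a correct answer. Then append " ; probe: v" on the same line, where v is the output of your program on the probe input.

caesar(18) | drop_vowels ; probe: "yvjjpl"

Check, running the answer program on each example:
  "fgiezgapjmap" -> "xyawryshbesh" -> "xywryshbsh"
  "vutifjurebda" -> "nmlaxbmjwtvs" -> "nmlxbmjwtvs"
  "tallpijpf" -> "lsddhabhx" -> "lsddhbhx"
  "fdipjpdfhmlk" -> "xvahbhvxzedc" -> "xvhbhvxzdc"
  "hpqeuyw" -> "zhiwmqo" -> "zhwmq"
  probe: "gdcirrxwit" -> "yvuajjpoal" -> "yvjjpl"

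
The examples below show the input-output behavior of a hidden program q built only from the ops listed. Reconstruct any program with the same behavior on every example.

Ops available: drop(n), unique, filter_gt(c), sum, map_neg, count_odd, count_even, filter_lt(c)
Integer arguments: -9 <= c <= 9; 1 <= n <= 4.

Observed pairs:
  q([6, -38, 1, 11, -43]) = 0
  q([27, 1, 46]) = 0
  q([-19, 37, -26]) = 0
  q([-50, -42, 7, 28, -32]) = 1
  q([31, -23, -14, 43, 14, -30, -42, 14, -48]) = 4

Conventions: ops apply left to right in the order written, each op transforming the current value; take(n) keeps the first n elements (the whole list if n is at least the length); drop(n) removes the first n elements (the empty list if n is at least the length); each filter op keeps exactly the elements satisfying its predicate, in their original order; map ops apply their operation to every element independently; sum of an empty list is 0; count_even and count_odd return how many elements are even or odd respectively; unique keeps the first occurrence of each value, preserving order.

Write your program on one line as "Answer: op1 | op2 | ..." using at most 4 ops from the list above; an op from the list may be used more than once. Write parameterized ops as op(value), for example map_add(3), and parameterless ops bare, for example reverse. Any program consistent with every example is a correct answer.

drop(1) | filter_lt(-4) | drop(1) | count_even

Check, running the answer program on each example:
  [6, -38, 1, 11, -43] -> [-38, 1, 11, -43] -> [-38, -43] -> [-43] -> 0
  [27, 1, 46] -> [1, 46] -> [] -> [] -> 0
  [-19, 37, -26] -> [37, -26] -> [-26] -> [] -> 0
  [-50, -42, 7, 28, -32] -> [-42, 7, 28, -32] -> [-42, -32] -> [-32] -> 1
  [31, -23, -14, 43, 14, -30, -42, 14, -48] -> [-23, -14, 43, 14, -30, -42, 14, -48] -> [-23, -14, -30, -42, -48] -> [-14, -30, -42, -48] -> 4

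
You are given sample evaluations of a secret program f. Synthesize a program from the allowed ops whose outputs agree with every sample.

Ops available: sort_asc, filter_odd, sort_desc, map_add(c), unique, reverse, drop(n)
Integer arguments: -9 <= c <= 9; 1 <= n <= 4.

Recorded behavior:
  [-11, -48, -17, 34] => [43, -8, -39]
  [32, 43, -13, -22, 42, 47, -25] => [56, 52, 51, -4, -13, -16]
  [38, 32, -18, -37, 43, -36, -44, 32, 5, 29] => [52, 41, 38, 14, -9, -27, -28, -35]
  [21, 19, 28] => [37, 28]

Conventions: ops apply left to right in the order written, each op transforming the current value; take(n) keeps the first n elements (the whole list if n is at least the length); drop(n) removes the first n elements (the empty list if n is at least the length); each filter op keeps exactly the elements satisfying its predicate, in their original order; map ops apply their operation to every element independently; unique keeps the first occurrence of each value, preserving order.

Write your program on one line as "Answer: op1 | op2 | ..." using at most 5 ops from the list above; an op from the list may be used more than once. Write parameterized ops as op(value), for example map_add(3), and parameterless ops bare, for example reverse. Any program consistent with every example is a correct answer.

drop(1) | unique | sort_asc | reverse | map_add(9)

Check, running the answer program on each example:
  [-11, -48, -17, 34] -> [-48, -17, 34] -> [-48, -17, 34] -> [-48, -17, 34] -> [34, -17, -48] -> [43, -8, -39]
  [32, 43, -13, -22, 42, 47, -25] -> [43, -13, -22, 42, 47, -25] -> [43, -13, -22, 42, 47, -25] -> [-25, -22, -13, 42, 43, 47] -> [47, 43, 42, -13, -22, -25] -> [56, 52, 51, -4, -13, -16]
  [38, 32, -18, -37, 43, -36, -44, 32, 5, 29] -> [32, -18, -37, 43, -36, -44, 32, 5, 29] -> [32, -18, -37, 43, -36, -44, 5, 29] -> [-44, -37, -36, -18, 5, 29, 32, 43] -> [43, 32, 29, 5, -18, -36, -37, -44] -> [52, 41, 38, 14, -9, -27, -28, -35]
  [21, 19, 28] -> [19, 28] -> [19, 28] -> [19, 28] -> [28, 19] -> [37, 28]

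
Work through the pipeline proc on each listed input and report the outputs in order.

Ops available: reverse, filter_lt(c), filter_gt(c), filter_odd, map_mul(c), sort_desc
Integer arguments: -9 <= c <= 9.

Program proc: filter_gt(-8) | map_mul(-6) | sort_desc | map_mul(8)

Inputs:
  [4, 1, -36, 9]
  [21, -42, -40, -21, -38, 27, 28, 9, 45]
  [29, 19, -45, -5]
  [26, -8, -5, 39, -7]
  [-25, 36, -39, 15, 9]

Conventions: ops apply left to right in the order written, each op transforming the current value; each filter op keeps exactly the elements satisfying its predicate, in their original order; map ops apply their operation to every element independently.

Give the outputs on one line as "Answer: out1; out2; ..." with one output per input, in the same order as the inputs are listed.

[-48, -192, -432]; [-432, -1008, -1296, -1344, -2160]; [240, -912, -1392]; [336, 240, -1248, -1872]; [-432, -720, -1728]

Execution, op by op:
  [4, 1, -36, 9] -> [4, 1, 9] -> [-24, -6, -54] -> [-6, -24, -54] -> [-48, -192, -432]
  [21, -42, -40, -21, -38, 27, 28, 9, 45] -> [21, 27, 28, 9, 45] -> [-126, -162, -168, -54, -270] -> [-54, -126, -162, -168, -270] -> [-432, -1008, -1296, -1344, -2160]
  [29, 19, -45, -5] -> [29, 19, -5] -> [-174, -114, 30] -> [30, -114, -174] -> [240, -912, -1392]
  [26, -8, -5, 39, -7] -> [26, -5, 39, -7] -> [-156, 30, -234, 42] -> [42, 30, -156, -234] -> [336, 240, -1248, -1872]
  [-25, 36, -39, 15, 9] -> [36, 15, 9] -> [-216, -90, -54] -> [-54, -90, -216] -> [-432, -720, -1728]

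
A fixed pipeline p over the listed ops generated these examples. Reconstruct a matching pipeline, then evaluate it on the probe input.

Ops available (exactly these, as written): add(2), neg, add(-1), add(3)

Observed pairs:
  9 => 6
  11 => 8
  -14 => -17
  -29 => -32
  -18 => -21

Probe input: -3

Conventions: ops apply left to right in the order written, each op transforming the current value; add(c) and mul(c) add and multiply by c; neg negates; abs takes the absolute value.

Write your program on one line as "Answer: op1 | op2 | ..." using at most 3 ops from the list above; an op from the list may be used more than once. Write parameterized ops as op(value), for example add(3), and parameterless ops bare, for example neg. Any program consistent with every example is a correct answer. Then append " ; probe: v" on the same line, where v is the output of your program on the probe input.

neg | add(3) | neg ; probe: -6

Check, running the answer program on each example:
  9 -> -9 -> -6 -> 6
  11 -> -11 -> -8 -> 8
  -14 -> 14 -> 17 -> -17
  -29 -> 29 -> 32 -> -32
  -18 -> 18 -> 21 -> -21
  probe: -3 -> 3 -> 6 -> -6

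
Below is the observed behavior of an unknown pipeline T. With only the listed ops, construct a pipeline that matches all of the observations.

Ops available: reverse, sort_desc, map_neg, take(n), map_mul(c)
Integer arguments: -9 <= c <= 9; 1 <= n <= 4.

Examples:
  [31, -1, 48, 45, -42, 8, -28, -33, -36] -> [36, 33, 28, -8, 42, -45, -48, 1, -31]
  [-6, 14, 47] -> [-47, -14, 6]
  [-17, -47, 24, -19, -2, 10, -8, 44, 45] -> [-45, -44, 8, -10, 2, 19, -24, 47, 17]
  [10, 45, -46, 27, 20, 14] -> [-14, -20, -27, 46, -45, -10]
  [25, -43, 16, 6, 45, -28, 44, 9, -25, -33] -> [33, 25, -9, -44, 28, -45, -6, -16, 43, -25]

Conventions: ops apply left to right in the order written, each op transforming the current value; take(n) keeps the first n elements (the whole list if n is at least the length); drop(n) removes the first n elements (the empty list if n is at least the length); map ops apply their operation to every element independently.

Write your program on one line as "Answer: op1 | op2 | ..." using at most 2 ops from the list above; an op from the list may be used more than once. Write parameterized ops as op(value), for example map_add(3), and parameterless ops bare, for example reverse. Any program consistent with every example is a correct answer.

reverse | map_neg

Check, running the answer program on each example:
  [31, -1, 48, 45, -42, 8, -28, -33, -36] -> [-36, -33, -28, 8, -42, 45, 48, -1, 31] -> [36, 33, 28, -8, 42, -45, -48, 1, -31]
  [-6, 14, 47] -> [47, 14, -6] -> [-47, -14, 6]
  [-17, -47, 24, -19, -2, 10, -8, 44, 45] -> [45, 44, -8, 10, -2, -19, 24, -47, -17] -> [-45, -44, 8, -10, 2, 19, -24, 47, 17]
  [10, 45, -46, 27, 20, 14] -> [14, 20, 27, -46, 45, 10] -> [-14, -20, -27, 46, -45, -10]
  [25, -43, 16, 6, 45, -28, 44, 9, -25, -33] -> [-33, -25, 9, 44, -28, 45, 6, 16, -43, 25] -> [33, 25, -9, -44, 28, -45, -6, -16, 43, -25]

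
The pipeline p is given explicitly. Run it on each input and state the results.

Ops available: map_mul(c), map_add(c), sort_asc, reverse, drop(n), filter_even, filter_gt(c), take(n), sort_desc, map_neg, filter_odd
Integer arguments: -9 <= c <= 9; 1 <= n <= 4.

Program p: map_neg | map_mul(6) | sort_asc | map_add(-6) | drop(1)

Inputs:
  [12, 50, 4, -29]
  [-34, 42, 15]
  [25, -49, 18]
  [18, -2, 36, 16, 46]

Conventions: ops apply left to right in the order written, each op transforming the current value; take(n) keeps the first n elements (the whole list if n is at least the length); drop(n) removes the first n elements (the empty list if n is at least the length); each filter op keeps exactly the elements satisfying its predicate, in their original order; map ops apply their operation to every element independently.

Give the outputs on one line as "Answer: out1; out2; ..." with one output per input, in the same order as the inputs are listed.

[-78, -30, 168]; [-96, 198]; [-114, 288]; [-222, -114, -102, 6]

Execution, op by op:
  [12, 50, 4, -29] -> [-12, -50, -4, 29] -> [-72, -300, -24, 174] -> [-300, -72, -24, 174] -> [-306, -78, -30, 168] -> [-78, -30, 168]
  [-34, 42, 15] -> [34, -42, -15] -> [204, -252, -90] -> [-252, -90, 204] -> [-258, -96, 198] -> [-96, 198]
  [25, -49, 18] -> [-25, 49, -18] -> [-150, 294, -108] -> [-150, -108, 294] -> [-156, -114, 288] -> [-114, 288]
  [18, -2, 36, 16, 46] -> [-18, 2, -36, -16, -46] -> [-108, 12, -216, -96, -276] -> [-276, -216, -108, -96, 12] -> [-282, -222, -114, -102, 6] -> [-222, -114, -102, 6]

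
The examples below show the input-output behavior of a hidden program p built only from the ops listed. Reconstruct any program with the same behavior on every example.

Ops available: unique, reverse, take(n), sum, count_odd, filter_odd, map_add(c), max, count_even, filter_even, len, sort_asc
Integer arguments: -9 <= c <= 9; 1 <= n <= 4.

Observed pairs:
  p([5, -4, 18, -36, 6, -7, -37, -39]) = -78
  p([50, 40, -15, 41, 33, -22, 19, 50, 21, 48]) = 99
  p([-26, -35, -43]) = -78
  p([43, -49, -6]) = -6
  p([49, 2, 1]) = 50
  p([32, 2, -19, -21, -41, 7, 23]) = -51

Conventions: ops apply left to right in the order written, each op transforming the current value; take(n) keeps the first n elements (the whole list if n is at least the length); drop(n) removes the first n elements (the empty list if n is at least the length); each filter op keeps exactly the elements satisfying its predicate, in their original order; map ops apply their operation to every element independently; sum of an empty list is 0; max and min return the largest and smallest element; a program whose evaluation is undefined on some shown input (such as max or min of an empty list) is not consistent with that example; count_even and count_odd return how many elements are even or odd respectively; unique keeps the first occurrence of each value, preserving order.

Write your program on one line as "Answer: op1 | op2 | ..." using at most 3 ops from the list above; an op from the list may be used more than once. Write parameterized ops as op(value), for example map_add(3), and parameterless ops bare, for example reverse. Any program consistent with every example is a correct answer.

filter_odd | sum

Check, running the answer program on each example:
  [5, -4, 18, -36, 6, -7, -37, -39] -> [5, -7, -37, -39] -> -78
  [50, 40, -15, 41, 33, -22, 19, 50, 21, 48] -> [-15, 41, 33, 19, 21] -> 99
  [-26, -35, -43] -> [-35, -43] -> -78
  [43, -49, -6] -> [43, -49] -> -6
  [49, 2, 1] -> [49, 1] -> 50
  [32, 2, -19, -21, -41, 7, 23] -> [-19, -21, -41, 7, 23] -> -51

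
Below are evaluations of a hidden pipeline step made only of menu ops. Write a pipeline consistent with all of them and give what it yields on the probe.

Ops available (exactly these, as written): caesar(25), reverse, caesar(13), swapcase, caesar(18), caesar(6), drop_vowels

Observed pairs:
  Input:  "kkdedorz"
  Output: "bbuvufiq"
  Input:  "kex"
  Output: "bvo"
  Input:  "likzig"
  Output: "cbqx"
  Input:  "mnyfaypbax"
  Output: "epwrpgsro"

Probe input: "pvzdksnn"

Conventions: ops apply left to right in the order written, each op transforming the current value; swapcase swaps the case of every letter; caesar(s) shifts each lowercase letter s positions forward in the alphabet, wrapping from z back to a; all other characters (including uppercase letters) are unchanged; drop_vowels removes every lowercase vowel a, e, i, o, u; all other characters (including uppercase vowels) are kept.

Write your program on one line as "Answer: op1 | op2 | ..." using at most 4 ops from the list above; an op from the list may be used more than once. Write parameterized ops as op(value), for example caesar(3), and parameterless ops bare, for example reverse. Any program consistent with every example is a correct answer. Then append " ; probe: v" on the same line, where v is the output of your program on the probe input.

caesar(18) | drop_vowels | caesar(25) ; probe: "gmqubjee"

Check, running the answer program on each example:
  "kkdedorz" -> "ccvwvgjr" -> "ccvwvgjr" -> "bbuvufiq"
  "kex" -> "cwp" -> "cwp" -> "bvo"
  "likzig" -> "dacray" -> "dcry" -> "cbqx"
  "mnyfaypbax" -> "efqxsqhtsp" -> "fqxsqhtsp" -> "epwrpgsro"
  probe: "pvzdksnn" -> "hnrvckff" -> "hnrvckff" -> "gmqubjee"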